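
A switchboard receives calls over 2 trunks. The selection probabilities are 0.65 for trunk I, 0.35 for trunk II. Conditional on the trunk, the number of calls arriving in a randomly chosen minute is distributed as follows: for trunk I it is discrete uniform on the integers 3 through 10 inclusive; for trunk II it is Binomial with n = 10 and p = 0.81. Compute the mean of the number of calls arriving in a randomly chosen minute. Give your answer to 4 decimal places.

7.0600

Component means — I: 6.5; II: 8.1.
E[X] = 0.65·6.5 + 0.35·8.1 = 7.06.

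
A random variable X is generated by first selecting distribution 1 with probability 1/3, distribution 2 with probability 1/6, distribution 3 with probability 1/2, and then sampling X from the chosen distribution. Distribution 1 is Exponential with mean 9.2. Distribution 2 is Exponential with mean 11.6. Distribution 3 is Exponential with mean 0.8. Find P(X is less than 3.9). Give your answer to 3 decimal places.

0.659

Conditional on each component, P(X < 3.9): 1: 0.345519; 2: 0.285525; 3: 0.992365.
By total probability, P(X < 3.9) = 0.333333·0.345519 + 0.166667·0.285525 + 0.5·0.992365 = 0.658943.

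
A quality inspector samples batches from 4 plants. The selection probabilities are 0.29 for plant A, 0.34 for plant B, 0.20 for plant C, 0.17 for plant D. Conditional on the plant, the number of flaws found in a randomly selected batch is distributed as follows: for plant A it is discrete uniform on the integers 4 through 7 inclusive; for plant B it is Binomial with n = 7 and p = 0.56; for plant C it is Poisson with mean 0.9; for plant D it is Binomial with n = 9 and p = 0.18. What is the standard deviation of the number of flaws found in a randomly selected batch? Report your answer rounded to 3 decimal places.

Per component, A: μ=5.5, E[X²]=31.5; B: μ=3.92, E[X²]=17.0912; C: μ=0.9, E[X²]=1.71; D: μ=1.62, E[X²]=3.9528.
E[X] = 0.29·5.5 + 0.34·3.92 + 0.2·0.9 + 0.17·1.62 = 3.3832.
E[X²] = 0.29·31.5 + 0.34·17.0912 + 0.2·1.71 + 0.17·3.9528 = 15.96.
Var(X) = E[X²] − (E[X])² = 15.96 − 11.446 = 4.51394.
SD(X) = √4.51394 = 2.1246.

2.125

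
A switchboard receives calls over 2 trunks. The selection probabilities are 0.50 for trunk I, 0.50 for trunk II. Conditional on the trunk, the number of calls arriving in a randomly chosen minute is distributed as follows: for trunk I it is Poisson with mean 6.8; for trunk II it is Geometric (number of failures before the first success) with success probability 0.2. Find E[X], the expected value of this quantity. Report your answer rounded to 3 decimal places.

5.400

Component means — I: 6.8; II: 4.
E[X] = 0.5·6.8 + 0.5·4 = 5.4.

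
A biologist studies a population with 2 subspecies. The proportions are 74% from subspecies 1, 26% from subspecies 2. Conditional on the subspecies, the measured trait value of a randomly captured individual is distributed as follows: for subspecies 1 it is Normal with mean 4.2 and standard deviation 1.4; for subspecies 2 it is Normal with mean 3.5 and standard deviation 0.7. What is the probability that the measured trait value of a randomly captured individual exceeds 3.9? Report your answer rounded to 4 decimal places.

Conditional on each subspecies, P(X > 3.9): 1: 0.584838; 2: 0.283855.
By total probability, P(X > 3.9) = 0.74·0.584838 + 0.26·0.283855 = 0.506582.

0.5066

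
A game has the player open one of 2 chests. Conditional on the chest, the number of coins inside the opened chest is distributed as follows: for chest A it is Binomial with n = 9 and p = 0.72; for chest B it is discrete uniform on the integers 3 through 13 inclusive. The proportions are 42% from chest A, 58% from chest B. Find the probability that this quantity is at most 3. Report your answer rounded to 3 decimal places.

Conditional on each chest, P(X ≤ 3): A: 0.0178821; B: 0.0909091.
By total probability, P(X ≤ 3) = 0.42·0.0178821 + 0.58·0.0909091 = 0.0602378.

0.060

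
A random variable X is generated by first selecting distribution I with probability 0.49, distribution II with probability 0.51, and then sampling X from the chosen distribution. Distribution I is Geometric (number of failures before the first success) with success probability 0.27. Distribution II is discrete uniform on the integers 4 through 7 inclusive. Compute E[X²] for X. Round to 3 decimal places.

For each component E[X²] = Var + (mean)², giving I: 17.3237; II: 31.5.
Overall E[X²] = 0.49·17.3237 + 0.51·31.5 = 24.5536.

24.554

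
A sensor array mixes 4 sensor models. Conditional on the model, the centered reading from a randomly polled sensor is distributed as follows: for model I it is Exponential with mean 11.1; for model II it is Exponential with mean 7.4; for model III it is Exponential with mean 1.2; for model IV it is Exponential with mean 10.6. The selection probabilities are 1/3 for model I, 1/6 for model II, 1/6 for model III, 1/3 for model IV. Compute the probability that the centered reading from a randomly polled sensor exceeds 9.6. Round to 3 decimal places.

Conditional on each model, P(X > 9.6): I: 0.421108; II: 0.273269; III: 0.000335463; IV: 0.404275.
By total probability, P(X > 9.6) = 0.333333·0.421108 + 0.166667·0.273269 + 0.166667·0.000335463 + 0.333333·0.404275 = 0.320729.

0.321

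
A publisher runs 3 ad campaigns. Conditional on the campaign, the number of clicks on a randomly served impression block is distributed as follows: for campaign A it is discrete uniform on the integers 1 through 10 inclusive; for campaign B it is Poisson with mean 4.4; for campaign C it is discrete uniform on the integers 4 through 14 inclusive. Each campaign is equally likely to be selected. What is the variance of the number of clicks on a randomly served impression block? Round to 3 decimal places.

11.397

Per component, A: μ=5.5, E[X²]=38.5; B: μ=4.4, E[X²]=23.76; C: μ=9, E[X²]=91.
E[X] = 0.333333·5.5 + 0.333333·4.4 + 0.333333·9 = 6.3.
E[X²] = 0.333333·38.5 + 0.333333·23.76 + 0.333333·91 = 51.0867.
Var(X) = E[X²] − (E[X])² = 51.0867 − 39.69 = 11.3967.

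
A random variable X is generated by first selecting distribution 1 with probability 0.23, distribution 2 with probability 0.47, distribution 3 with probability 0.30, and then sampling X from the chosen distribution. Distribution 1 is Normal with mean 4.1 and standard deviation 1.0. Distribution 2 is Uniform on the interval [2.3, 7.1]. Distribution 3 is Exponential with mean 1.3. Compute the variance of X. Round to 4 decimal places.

Per component, 1: μ=4.1, E[X²]=17.81; 2: μ=4.7, E[X²]=24.01; 3: μ=1.3, E[X²]=3.38.
E[X] = 0.23·4.1 + 0.47·4.7 + 0.3·1.3 = 3.542.
E[X²] = 0.23·17.81 + 0.47·24.01 + 0.3·3.38 = 16.395.
Var(X) = E[X²] − (E[X])² = 16.395 − 12.5458 = 3.84924.

3.8492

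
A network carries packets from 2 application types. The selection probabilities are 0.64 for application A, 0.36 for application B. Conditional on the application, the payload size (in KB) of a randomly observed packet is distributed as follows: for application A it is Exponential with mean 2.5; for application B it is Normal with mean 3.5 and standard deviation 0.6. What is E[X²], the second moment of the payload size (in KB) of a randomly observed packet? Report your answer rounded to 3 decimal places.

For each component E[X²] = Var + (mean)², giving A: 12.5; B: 12.61.
Overall E[X²] = 0.64·12.5 + 0.36·12.61 = 12.5396.

12.540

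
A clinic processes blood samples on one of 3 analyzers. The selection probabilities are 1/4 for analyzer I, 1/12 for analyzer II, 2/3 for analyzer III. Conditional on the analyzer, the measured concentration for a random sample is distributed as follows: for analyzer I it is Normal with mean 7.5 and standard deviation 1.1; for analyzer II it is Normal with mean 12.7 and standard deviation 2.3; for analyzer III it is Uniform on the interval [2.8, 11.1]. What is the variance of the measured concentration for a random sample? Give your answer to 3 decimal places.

7.021

Per component, I: μ=7.5, E[X²]=57.46; II: μ=12.7, E[X²]=166.58; III: μ=6.95, E[X²]=54.0433.
E[X] = 0.25·7.5 + 0.0833333·12.7 + 0.666667·6.95 = 7.56667.
E[X²] = 0.25·57.46 + 0.0833333·166.58 + 0.666667·54.0433 = 64.2756.
Var(X) = E[X²] − (E[X])² = 64.2756 − 57.2544 = 7.02111.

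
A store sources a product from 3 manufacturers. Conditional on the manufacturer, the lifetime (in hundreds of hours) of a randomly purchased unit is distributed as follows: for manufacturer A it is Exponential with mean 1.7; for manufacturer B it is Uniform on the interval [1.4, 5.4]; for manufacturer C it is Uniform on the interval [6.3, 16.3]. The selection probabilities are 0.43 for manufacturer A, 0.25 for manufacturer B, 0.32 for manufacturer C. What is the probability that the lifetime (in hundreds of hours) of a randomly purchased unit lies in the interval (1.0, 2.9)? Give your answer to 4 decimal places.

Conditional on each manufacturer, P(1.0 < X < 2.9): A: 0.373694; B: 0.375; C: 0.
By total probability, P(1.0 < X < 2.9) = 0.43·0.373694 + 0.25·0.375 + 0.32·0 = 0.254439.

0.2544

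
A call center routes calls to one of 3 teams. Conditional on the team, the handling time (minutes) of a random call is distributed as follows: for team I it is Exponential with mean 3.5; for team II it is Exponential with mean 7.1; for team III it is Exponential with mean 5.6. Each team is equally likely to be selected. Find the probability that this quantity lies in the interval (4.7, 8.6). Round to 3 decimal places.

Conditional on each team, P(4.7 < X < 8.6): I: 0.175419; II: 0.218014; III: 0.216717.
By total probability, P(4.7 < X < 8.6) = 0.333333·0.175419 + 0.333333·0.218014 + 0.333333·0.216717 = 0.203383.

0.203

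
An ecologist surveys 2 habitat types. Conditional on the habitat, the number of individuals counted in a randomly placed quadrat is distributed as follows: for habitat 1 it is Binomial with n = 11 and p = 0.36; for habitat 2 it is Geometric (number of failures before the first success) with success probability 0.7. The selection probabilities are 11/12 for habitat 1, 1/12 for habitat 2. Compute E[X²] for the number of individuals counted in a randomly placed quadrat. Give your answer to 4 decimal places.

For each component E[X²] = Var + (mean)², giving 1: 18.216; 2: 0.795918.
Overall E[X²] = 0.916667·18.216 + 0.0833333·0.795918 = 16.7643.

16.7643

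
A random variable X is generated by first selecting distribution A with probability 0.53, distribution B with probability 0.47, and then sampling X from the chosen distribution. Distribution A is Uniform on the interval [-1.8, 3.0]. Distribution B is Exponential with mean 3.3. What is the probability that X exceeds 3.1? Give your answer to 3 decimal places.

0.184

Conditional on each component, P(X > 3.1): A: 0; B: 0.390865.
By total probability, P(X > 3.1) = 0.53·0 + 0.47·0.390865 = 0.183706.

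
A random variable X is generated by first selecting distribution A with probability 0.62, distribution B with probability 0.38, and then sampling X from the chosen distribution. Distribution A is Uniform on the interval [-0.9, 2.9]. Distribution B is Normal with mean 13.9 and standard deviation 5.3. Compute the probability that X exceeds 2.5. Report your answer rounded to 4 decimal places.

0.4393

Conditional on each component, P(X > 2.5): A: 0.105263; B: 0.98426.
By total probability, P(X > 2.5) = 0.62·0.105263 + 0.38·0.98426 = 0.439282.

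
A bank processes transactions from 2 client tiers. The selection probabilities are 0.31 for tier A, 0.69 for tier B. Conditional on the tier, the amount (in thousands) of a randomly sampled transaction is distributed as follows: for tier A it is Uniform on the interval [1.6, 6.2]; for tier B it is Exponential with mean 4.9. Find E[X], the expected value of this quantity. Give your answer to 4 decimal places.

Component means — A: 3.9; B: 4.9.
E[X] = 0.31·3.9 + 0.69·4.9 = 4.59.

4.5900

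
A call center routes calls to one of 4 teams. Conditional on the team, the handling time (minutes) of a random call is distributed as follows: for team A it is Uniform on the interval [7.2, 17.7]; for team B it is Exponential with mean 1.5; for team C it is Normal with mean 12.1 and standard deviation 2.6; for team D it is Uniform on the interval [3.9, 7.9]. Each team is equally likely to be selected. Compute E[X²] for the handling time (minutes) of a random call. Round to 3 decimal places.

89.501

For each component E[X²] = Var + (mean)², giving A: 164.19; B: 4.5; C: 153.17; D: 36.1433.
Overall E[X²] = 0.25·164.19 + 0.25·4.5 + 0.25·153.17 + 0.25·36.1433 = 89.5008.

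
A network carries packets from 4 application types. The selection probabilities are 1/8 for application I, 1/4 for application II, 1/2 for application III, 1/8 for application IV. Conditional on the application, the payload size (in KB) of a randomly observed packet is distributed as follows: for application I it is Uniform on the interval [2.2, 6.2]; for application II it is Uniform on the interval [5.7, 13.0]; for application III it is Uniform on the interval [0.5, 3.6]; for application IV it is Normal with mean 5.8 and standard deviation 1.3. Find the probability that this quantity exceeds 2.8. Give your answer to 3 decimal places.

0.609

Conditional on each application, P(X > 2.8): I: 0.85; II: 1; III: 0.258065; IV: 0.989492.
By total probability, P(X > 2.8) = 0.125·0.85 + 0.25·1 + 0.5·0.258065 + 0.125·0.989492 = 0.608969.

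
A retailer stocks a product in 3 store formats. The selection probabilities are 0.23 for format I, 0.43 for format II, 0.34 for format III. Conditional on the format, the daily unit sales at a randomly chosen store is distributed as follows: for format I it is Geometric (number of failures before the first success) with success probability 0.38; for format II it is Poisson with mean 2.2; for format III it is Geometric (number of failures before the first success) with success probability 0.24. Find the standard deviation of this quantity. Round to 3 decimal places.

Per component, I: μ=1.63158, E[X²]=6.95568; II: μ=2.2, E[X²]=7.04; III: μ=3.16667, E[X²]=23.2222.
E[X] = 0.23·1.63158 + 0.43·2.2 + 0.34·3.16667 = 2.39793.
E[X²] = 0.23·6.95568 + 0.43·7.04 + 0.34·23.2222 = 12.5226.
Var(X) = E[X²] − (E[X])² = 12.5226 − 5.75007 = 6.77249.
SD(X) = √6.77249 = 2.6024.

2.602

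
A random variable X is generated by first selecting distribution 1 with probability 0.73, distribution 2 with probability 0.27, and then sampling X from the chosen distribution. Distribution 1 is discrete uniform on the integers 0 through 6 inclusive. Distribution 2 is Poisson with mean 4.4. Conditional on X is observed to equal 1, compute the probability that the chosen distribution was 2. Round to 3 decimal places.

0.123

Likelihoods P(X=1 | ·): 1: 0.142857; 2: 0.0540203.
Posterior ∝ prior × likelihood. Numerator for 2: 0.27·0.0540203 = 0.0145855.
Normalizing constant: 0.73·0.142857 + 0.27·0.0540203 = 0.118871.
P(2 | observation) = 0.0145855 / 0.118871 = 0.1227.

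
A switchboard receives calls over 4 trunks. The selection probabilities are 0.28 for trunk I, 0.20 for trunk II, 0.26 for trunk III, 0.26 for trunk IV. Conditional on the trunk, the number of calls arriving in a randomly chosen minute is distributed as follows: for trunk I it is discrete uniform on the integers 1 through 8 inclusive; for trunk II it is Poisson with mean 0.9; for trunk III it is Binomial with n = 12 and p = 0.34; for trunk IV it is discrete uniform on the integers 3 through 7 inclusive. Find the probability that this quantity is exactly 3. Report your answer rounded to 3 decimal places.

0.150

Conditional on each trunk, P(X = 3): I: 0.125; II: 0.0493982; III: 0.205473; IV: 0.2.
By total probability, P(X = 3) = 0.28·0.125 + 0.2·0.0493982 + 0.26·0.205473 + 0.26·0.2 = 0.150303.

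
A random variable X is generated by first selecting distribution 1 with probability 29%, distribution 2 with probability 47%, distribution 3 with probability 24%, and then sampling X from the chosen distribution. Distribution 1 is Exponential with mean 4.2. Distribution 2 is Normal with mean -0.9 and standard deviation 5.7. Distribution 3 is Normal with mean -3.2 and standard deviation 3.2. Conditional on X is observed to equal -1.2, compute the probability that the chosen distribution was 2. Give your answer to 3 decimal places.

Likelihoods f(-1.2 | ·): 1: 0; 2: 0.069893; 3: 0.10255.
Posterior ∝ prior × likelihood. Numerator for 2: 0.47·0.069893 = 0.0328497.
Normalizing constant: 0.29·0 + 0.47·0.069893 + 0.24·0.10255 = 0.0574618.
P(2 | observation) = 0.0328497 / 0.0574618 = 0.571679.

0.572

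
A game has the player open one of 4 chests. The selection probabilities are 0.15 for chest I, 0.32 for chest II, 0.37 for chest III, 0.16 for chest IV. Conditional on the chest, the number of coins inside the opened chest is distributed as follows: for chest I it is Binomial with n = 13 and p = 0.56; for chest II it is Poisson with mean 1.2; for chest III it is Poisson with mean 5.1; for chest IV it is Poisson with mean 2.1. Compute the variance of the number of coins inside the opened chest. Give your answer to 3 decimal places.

Per component, I: μ=7.28, E[X²]=56.2016; II: μ=1.2, E[X²]=2.64; III: μ=5.1, E[X²]=31.11; IV: μ=2.1, E[X²]=6.51.
E[X] = 0.15·7.28 + 0.32·1.2 + 0.37·5.1 + 0.16·2.1 = 3.699.
E[X²] = 0.15·56.2016 + 0.32·2.64 + 0.37·31.11 + 0.16·6.51 = 21.8273.
Var(X) = E[X²] − (E[X])² = 21.8273 − 13.6826 = 8.14474.

8.145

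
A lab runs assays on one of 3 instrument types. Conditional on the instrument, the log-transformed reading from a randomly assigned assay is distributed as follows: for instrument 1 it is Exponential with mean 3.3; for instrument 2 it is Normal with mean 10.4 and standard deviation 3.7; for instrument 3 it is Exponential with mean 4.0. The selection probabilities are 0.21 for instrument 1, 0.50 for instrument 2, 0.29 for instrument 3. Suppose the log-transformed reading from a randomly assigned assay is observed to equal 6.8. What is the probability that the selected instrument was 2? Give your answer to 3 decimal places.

Likelihoods f(6.8 | ·): 1: 0.038599; 2: 0.0671646; 3: 0.0456709.
Posterior ∝ prior × likelihood. Numerator for 2: 0.5·0.0671646 = 0.0335823.
Normalizing constant: 0.21·0.038599 + 0.5·0.0671646 + 0.29·0.0456709 = 0.0549326.
P(2 | observation) = 0.0335823 / 0.0549326 = 0.611336.

0.611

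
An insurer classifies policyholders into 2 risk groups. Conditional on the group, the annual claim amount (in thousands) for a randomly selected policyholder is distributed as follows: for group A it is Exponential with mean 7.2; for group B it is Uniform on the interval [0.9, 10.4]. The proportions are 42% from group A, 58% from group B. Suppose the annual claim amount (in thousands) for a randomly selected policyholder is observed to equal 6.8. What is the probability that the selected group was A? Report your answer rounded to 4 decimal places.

0.2709

Likelihoods f(6.8 | ·): A: 0.0540133; B: 0.105263.
Posterior ∝ prior × likelihood. Numerator for A: 0.42·0.0540133 = 0.0226856.
Normalizing constant: 0.42·0.0540133 + 0.58·0.105263 = 0.0837382.
P(A | observation) = 0.0226856 / 0.0837382 = 0.270911.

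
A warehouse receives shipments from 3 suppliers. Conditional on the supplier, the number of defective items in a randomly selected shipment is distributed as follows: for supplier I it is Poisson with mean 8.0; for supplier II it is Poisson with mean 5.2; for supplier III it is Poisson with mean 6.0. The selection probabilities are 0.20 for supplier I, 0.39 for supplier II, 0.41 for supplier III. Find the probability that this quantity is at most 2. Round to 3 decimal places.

0.071

Conditional on each supplier, P(X ≤ 2): I: 0.013754; II: 0.108787; III: 0.0619688.
By total probability, P(X ≤ 2) = 0.2·0.013754 + 0.39·0.108787 + 0.41·0.0619688 = 0.0705848.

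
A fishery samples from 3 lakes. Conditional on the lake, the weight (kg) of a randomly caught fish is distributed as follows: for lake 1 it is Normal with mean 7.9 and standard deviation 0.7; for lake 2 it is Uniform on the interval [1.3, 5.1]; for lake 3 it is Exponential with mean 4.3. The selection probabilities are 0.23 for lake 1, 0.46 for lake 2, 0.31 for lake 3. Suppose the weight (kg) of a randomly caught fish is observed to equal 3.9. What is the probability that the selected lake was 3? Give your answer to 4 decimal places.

0.1938

Likelihoods f(3.9 | ·): 1: 4.6269e-08; 2: 0.263158; 3: 0.0938937.
Posterior ∝ prior × likelihood. Numerator for 3: 0.31·0.0938937 = 0.0291071.
Normalizing constant: 0.23·4.6269e-08 + 0.46·0.263158 + 0.31·0.0938937 = 0.15016.
P(3 | observation) = 0.0291071 / 0.15016 = 0.193841.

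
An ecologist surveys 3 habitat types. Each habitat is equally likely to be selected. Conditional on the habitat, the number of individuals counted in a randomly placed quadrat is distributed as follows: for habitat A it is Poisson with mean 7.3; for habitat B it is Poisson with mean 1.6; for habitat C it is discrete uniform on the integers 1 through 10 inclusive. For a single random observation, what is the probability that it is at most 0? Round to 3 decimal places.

Conditional on each habitat, P(X ≤ 0): A: 0.000675539; B: 0.201897; C: 0.
By total probability, P(X ≤ 0) = 0.333333·0.000675539 + 0.333333·0.201897 + 0.333333·0 = 0.067524.

0.068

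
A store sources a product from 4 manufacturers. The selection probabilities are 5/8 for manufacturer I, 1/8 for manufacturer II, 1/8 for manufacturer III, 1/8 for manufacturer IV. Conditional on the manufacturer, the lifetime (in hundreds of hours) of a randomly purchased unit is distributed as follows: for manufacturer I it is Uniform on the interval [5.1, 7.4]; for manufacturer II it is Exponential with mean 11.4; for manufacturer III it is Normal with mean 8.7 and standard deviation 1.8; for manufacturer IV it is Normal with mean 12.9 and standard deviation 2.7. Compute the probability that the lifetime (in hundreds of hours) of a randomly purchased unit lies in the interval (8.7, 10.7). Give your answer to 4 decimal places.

0.0737

Conditional on each manufacturer, P(8.7 < X < 10.7): I: 0; II: 0.0750154; III: 0.36674; IV: 0.147682.
By total probability, P(8.7 < X < 10.7) = 0.625·0 + 0.125·0.0750154 + 0.125·0.36674 + 0.125·0.147682 = 0.0736797.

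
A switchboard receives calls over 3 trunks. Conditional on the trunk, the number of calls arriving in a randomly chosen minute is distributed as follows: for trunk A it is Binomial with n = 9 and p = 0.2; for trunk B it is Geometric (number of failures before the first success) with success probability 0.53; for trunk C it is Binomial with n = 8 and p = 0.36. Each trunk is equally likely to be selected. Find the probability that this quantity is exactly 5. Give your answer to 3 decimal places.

Conditional on each trunk, P(X = 5): A: 0.0165151; B: 0.0121553; C: 0.0887647.
By total probability, P(X = 5) = 0.333333·0.0165151 + 0.333333·0.0121553 + 0.333333·0.0887647 = 0.039145.

0.039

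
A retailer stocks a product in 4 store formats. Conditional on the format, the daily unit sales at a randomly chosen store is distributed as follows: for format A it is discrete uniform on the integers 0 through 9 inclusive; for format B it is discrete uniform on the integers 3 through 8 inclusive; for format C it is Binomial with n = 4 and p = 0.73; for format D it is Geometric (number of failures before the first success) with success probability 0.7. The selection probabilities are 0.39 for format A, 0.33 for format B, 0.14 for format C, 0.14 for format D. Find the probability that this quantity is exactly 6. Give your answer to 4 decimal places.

0.0941

Conditional on each format, P(X = 6): A: 0.1; B: 0.166667; C: 0; D: 0.0005103.
By total probability, P(X = 6) = 0.39·0.1 + 0.33·0.166667 + 0.14·0 + 0.14·0.0005103 = 0.0940714.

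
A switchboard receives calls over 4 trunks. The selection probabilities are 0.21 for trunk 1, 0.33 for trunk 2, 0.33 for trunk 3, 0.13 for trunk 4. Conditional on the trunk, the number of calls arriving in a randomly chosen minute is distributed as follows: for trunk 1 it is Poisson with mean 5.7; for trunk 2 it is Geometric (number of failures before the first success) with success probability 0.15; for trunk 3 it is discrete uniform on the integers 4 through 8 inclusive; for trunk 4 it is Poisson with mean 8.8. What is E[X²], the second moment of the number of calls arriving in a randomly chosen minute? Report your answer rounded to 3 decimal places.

54.834

For each component E[X²] = Var + (mean)², giving 1: 38.19; 2: 69.8889; 3: 38; 4: 86.24.
Overall E[X²] = 0.21·38.19 + 0.33·69.8889 + 0.33·38 + 0.13·86.24 = 54.8344.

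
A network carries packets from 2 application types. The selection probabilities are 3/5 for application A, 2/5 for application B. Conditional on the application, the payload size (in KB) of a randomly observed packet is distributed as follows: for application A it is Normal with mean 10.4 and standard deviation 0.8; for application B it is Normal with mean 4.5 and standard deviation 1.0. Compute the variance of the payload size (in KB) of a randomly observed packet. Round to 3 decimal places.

9.138

Per component, A: μ=10.4, E[X²]=108.8; B: μ=4.5, E[X²]=21.25.
E[X] = 0.6·10.4 + 0.4·4.5 = 8.04.
E[X²] = 0.6·108.8 + 0.4·21.25 = 73.78.
Var(X) = E[X²] − (E[X])² = 73.78 − 64.6416 = 9.1384.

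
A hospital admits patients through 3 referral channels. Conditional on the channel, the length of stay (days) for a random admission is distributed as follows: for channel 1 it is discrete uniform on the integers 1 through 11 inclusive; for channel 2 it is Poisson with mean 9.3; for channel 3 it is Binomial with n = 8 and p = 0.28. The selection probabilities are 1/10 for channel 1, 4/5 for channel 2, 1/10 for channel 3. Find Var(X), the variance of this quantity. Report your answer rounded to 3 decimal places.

Per component, 1: μ=6, E[X²]=46; 2: μ=9.3, E[X²]=95.79; 3: μ=2.24, E[X²]=6.6304.
E[X] = 0.1·6 + 0.8·9.3 + 0.1·2.24 = 8.264.
E[X²] = 0.1·46 + 0.8·95.79 + 0.1·6.6304 = 81.895.
Var(X) = E[X²] − (E[X])² = 81.895 − 68.2937 = 13.6013.

13.601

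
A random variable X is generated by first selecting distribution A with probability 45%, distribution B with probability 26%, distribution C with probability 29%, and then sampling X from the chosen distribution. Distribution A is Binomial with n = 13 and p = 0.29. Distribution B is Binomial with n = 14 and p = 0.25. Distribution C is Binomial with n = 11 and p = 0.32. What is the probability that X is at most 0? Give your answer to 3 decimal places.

Conditional on each component, P(X ≤ 0): A: 0.0116509; B: 0.0178179; C: 0.0143747.
By total probability, P(X ≤ 0) = 0.45·0.0116509 + 0.26·0.0178179 + 0.29·0.0143747 = 0.0140442.

0.014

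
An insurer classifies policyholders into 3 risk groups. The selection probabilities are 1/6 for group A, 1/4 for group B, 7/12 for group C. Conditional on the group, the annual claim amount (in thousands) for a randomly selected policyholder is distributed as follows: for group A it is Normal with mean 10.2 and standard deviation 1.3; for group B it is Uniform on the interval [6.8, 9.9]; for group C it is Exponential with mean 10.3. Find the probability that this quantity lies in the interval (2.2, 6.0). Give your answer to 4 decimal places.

0.1455

Conditional on each group, P(2.2 < X < 6.0): A: 0.000617287; B: 0; C: 0.249191.
By total probability, P(2.2 < X < 6.0) = 0.166667·0.000617287 + 0.25·0 + 0.583333·0.249191 = 0.145464.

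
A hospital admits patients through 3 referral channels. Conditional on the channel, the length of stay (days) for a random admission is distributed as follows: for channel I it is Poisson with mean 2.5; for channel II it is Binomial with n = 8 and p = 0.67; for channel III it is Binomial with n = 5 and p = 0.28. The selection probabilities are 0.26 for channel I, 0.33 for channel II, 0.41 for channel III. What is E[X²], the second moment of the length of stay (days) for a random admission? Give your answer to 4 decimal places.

13.5564

For each component E[X²] = Var + (mean)², giving I: 8.75; II: 30.4984; III: 2.968.
Overall E[X²] = 0.26·8.75 + 0.33·30.4984 + 0.41·2.968 = 13.5564.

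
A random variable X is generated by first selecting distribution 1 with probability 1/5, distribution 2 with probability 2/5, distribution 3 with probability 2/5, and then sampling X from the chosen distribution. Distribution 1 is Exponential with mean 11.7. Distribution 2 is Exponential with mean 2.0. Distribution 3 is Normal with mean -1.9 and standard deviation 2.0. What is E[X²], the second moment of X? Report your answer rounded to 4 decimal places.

For each component E[X²] = Var + (mean)², giving 1: 273.78; 2: 8; 3: 7.61.
Overall E[X²] = 0.2·273.78 + 0.4·8 + 0.4·7.61 = 61.

61.0000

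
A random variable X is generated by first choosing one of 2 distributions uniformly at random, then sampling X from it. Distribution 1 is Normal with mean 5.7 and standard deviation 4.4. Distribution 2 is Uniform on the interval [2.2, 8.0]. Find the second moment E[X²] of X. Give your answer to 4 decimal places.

For each component E[X²] = Var + (mean)², giving 1: 51.85; 2: 28.8133.
Overall E[X²] = 0.5·51.85 + 0.5·28.8133 = 40.3317.

40.3317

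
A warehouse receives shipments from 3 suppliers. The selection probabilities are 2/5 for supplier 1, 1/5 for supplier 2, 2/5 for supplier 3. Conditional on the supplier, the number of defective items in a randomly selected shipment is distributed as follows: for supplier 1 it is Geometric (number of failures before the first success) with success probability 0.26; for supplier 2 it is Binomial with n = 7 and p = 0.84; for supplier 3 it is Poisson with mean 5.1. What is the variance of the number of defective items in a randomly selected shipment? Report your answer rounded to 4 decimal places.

Per component, 1: μ=2.84615, E[X²]=19.0473; 2: μ=5.88, E[X²]=35.5152; 3: μ=5.1, E[X²]=31.11.
E[X] = 0.4·2.84615 + 0.2·5.88 + 0.4·5.1 = 4.35446.
E[X²] = 0.4·19.0473 + 0.2·35.5152 + 0.4·31.11 = 27.166.
Var(X) = E[X²] − (E[X])² = 27.166 − 18.9613 = 8.20464.

8.2046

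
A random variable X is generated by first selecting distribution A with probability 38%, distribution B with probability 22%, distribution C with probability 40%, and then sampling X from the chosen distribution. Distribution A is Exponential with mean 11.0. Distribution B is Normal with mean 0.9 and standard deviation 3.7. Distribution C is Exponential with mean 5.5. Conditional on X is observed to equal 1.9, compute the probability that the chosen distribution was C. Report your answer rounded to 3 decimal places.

Likelihoods f(1.9 | ·): A: 0.0764879; B: 0.103955; C: 0.128709.
Posterior ∝ prior × likelihood. Numerator for C: 0.4·0.128709 = 0.0514835.
Normalizing constant: 0.38·0.0764879 + 0.22·0.103955 + 0.4·0.128709 = 0.103419.
P(C | observation) = 0.0514835 / 0.103419 = 0.497815.

0.498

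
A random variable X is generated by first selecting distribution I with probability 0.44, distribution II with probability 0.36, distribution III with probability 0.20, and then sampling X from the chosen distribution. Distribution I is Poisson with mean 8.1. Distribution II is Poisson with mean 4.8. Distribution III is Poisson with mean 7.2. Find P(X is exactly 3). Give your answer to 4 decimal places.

Conditional on each component, P(X = 3): I: 0.0268855; II: 0.151691; III: 0.0464436.
By total probability, P(X = 3) = 0.44·0.0268855 + 0.36·0.151691 + 0.2·0.0464436 = 0.075727.

0.0757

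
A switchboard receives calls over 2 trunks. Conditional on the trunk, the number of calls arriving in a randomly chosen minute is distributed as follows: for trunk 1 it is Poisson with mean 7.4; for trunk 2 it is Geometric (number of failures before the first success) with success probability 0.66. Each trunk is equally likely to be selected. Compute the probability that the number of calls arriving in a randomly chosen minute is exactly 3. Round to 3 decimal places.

0.034

Conditional on each trunk, P(X = 3): 1: 0.0412824; 2: 0.0259406.
By total probability, P(X = 3) = 0.5·0.0412824 + 0.5·0.0259406 = 0.0336115.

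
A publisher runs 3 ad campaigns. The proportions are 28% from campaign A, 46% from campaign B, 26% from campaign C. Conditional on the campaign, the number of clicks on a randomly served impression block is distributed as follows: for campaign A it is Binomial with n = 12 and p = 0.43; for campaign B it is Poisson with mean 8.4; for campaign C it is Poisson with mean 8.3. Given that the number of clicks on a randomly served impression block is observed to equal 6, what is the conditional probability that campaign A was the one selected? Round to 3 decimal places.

Likelihoods P(X=6 | ·): A: 0.200323; B: 0.109716; C: 0.112847.
Posterior ∝ prior × likelihood. Numerator for A: 0.28·0.200323 = 0.0560906.
Normalizing constant: 0.28·0.200323 + 0.46·0.109716 + 0.26·0.112847 = 0.1359.
P(A | observation) = 0.0560906 / 0.1359 = 0.412733.

0.413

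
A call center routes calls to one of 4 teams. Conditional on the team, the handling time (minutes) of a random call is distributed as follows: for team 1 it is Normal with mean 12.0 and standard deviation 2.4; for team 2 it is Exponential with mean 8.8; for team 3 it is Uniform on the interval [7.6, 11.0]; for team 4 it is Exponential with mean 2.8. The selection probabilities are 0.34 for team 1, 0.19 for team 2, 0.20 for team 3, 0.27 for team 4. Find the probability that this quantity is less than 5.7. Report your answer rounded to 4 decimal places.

Conditional on each team, P(X < 5.7): 1: 0.00433245; 2: 0.476766; 3: 0; 4: 0.869413.
By total probability, P(X < 5.7) = 0.34·0.00433245 + 0.19·0.476766 + 0.2·0 + 0.27·0.869413 = 0.3268.

0.3268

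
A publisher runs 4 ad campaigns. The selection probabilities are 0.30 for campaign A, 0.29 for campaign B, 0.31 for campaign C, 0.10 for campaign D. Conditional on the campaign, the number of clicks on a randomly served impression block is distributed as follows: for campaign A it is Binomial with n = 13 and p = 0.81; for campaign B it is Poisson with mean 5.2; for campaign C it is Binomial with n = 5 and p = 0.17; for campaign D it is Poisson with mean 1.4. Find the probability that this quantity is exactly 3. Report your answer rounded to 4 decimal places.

0.0593

Conditional on each campaign, P(X = 3): A: 9.31874e-06; B: 0.129279; C: 0.0338457; D: 0.112777.
By total probability, P(X = 3) = 0.3·9.31874e-06 + 0.29·0.129279 + 0.31·0.0338457 + 0.1·0.112777 = 0.0592635.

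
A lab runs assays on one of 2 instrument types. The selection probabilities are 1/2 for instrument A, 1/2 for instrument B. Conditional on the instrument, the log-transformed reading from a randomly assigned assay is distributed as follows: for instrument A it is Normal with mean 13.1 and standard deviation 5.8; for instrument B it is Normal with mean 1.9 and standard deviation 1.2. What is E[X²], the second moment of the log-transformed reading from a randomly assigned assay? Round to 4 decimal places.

For each component E[X²] = Var + (mean)², giving A: 205.25; B: 5.05.
Overall E[X²] = 0.5·205.25 + 0.5·5.05 = 105.15.

105.1500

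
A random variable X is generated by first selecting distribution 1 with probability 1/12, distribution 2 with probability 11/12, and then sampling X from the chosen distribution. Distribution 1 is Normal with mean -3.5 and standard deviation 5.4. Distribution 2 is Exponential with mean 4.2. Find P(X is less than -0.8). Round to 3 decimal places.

Conditional on each component, P(X < -0.8): 1: 0.691462; 2: 0.
By total probability, P(X < -0.8) = 0.0833333·0.691462 + 0.916667·0 = 0.0576219.

0.058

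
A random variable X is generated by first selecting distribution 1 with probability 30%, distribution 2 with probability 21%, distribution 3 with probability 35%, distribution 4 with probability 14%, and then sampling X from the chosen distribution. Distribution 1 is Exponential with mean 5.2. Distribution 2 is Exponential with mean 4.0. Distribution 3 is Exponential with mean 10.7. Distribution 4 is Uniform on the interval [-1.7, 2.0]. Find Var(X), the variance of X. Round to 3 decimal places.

Per component, 1: μ=5.2, E[X²]=54.08; 2: μ=4, E[X²]=32; 3: μ=10.7, E[X²]=228.98; 4: μ=0.15, E[X²]=1.16333.
E[X] = 0.3·5.2 + 0.21·4 + 0.35·10.7 + 0.14·0.15 = 6.166.
E[X²] = 0.3·54.08 + 0.21·32 + 0.35·228.98 + 0.14·1.16333 = 103.25.
Var(X) = E[X²] − (E[X])² = 103.25 − 38.0196 = 65.2303.

65.230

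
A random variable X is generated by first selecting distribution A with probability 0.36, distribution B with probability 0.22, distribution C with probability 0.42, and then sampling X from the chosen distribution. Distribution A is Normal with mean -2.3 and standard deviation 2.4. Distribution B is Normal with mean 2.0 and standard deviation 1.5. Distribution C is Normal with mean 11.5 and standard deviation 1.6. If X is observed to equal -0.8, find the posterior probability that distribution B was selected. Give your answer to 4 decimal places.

Likelihoods f(-0.8 | ·): A: 0.136734; B: 0.0465781; C: 3.66351e-14.
Posterior ∝ prior × likelihood. Numerator for B: 0.22·0.0465781 = 0.0102472.
Normalizing constant: 0.36·0.136734 + 0.22·0.0465781 + 0.42·3.66351e-14 = 0.0594713.
P(B | observation) = 0.0102472 / 0.0594713 = 0.172304.

0.1723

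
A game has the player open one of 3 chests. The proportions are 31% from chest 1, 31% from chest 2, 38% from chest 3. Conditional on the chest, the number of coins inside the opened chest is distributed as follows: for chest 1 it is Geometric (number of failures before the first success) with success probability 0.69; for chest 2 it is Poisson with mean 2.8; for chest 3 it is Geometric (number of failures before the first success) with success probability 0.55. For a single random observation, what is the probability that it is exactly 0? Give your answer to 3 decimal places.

Conditional on each chest, P(X = 0): 1: 0.69; 2: 0.0608101; 3: 0.55.
By total probability, P(X = 0) = 0.31·0.69 + 0.31·0.0608101 + 0.38·0.55 = 0.441751.

0.442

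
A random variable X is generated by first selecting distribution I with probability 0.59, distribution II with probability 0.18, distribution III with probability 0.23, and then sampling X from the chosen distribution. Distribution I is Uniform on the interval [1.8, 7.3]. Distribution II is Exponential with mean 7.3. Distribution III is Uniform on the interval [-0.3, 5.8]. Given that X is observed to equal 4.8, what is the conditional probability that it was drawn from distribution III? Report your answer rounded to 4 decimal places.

0.2390

Likelihoods f(4.8 | ·): I: 0.181818; II: 0.0709763; III: 0.163934.
Posterior ∝ prior × likelihood. Numerator for III: 0.23·0.163934 = 0.0377049.
Normalizing constant: 0.59·0.181818 + 0.18·0.0709763 + 0.23·0.163934 = 0.157753.
P(III | observation) = 0.0377049 / 0.157753 = 0.239012.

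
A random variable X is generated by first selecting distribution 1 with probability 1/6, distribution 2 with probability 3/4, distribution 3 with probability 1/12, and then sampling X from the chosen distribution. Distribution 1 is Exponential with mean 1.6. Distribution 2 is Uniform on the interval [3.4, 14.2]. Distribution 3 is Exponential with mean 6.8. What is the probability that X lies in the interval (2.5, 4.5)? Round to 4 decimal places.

Conditional on each component, P(2.5 < X < 4.5): 1: 0.149557; 2: 0.101852; 3: 0.176421.
By total probability, P(2.5 < X < 4.5) = 0.166667·0.149557 + 0.75·0.101852 + 0.0833333·0.176421 = 0.116017.

0.1160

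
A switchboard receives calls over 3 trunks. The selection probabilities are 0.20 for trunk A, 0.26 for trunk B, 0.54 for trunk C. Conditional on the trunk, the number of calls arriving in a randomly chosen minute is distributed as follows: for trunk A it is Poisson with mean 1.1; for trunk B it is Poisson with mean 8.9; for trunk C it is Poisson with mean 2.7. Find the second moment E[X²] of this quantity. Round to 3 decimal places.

For each component E[X²] = Var + (mean)², giving A: 2.31; B: 88.11; C: 9.99.
Overall E[X²] = 0.2·2.31 + 0.26·88.11 + 0.54·9.99 = 28.7652.

28.765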